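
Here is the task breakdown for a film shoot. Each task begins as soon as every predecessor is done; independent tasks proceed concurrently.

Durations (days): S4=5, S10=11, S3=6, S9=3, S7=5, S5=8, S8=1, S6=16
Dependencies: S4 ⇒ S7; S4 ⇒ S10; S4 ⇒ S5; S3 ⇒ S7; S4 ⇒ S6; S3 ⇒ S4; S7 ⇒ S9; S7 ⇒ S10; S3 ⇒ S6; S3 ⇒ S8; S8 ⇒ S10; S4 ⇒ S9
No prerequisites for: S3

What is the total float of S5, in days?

8

Critical path: S3→S4→S6 = 6+5+16 = 27, so the finish is 27 days.
The longest chain containing S5 totals 19 days.
So S5 can slip 27 − 19 = 8 days.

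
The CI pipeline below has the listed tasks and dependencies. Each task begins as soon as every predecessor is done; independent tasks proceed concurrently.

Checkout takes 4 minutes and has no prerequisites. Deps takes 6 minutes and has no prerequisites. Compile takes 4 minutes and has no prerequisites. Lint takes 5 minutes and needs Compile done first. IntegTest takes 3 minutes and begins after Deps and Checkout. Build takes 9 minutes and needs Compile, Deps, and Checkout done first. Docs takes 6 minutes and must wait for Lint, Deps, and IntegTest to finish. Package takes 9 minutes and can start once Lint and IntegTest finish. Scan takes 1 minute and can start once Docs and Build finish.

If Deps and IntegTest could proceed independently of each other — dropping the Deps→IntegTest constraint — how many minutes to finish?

18

Before: longest chain Deps→IntegTest→Package = 6+3+9 = 18, finish 18.
Without Deps→IntegTest, IntegTest's earliest start moves from 6 to 4.
New critical path: Compile→Lint→Package = 4+5+9 = 18 ⇒ 18 minutes.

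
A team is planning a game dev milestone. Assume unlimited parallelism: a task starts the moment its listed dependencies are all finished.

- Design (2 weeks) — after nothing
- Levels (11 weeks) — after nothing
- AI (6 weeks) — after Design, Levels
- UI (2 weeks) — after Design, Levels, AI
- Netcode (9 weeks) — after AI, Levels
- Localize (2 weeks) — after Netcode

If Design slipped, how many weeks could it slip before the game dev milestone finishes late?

9

Critical path: Levels→AI→Netcode→Localize = 11+6+9+2 = 28, so the finish is 28 weeks.
Longest path through Design: 19 weeks (earliest finish 2, latest finish 11).
Float = 28 − 19 = 9.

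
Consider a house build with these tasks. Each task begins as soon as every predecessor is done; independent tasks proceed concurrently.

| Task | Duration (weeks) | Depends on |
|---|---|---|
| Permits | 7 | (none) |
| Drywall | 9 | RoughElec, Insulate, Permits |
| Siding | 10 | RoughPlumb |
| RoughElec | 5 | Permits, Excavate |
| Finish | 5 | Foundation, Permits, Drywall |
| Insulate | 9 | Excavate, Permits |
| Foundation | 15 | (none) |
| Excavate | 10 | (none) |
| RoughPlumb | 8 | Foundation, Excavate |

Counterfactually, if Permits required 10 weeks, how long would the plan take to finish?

Baseline: Excavate→Insulate→Drywall→Finish = 10+9+9+5 = 33 → 33 weeks.
Permits has 3 weeks of float (longest path through it is 30).
Now Permits→Insulate→Drywall→Finish = 10+9+9+5 = 33 is longest, so the finish becomes 33 weeks.

33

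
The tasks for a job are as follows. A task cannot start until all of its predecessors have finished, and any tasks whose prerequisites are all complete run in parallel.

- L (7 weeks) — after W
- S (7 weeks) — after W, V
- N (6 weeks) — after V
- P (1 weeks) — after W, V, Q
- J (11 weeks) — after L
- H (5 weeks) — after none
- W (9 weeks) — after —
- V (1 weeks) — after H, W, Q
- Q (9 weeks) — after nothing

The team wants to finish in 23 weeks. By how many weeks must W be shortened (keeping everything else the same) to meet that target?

4

Current finish: 27 weeks; target: 23.
W is on every critical path, so each week cut from W cuts the finish by one (this holds down to a finish of 19).
Need 27 − 23 = 4 weeks off W → W becomes 5 weeks, finish becomes 23.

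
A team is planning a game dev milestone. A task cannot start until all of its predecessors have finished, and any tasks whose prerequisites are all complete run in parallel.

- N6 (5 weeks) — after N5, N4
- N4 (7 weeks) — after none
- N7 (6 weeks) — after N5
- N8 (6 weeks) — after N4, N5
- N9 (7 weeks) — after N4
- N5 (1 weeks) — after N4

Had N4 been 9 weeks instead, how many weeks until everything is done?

16

The binding path is N4→N5→N7 = 7+1+6 = 14; finish at 14 weeks.
N4 lies on that path, so at 9 weeks the path becomes 16 weeks.
No other chain overtakes it, so the finish is 16 weeks.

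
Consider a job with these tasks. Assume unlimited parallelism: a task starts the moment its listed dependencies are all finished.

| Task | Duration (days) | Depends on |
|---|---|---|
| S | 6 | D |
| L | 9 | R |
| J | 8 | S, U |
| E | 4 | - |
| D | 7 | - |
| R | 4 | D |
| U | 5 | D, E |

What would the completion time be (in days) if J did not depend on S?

20

Original critical path: D→S→J = 7+6+8 = 21 ⇒ 21 days.
Without S→J, J's earliest start moves from 13 to 12.
After: D→U→J = 7+5+8 = 20 → 20 days.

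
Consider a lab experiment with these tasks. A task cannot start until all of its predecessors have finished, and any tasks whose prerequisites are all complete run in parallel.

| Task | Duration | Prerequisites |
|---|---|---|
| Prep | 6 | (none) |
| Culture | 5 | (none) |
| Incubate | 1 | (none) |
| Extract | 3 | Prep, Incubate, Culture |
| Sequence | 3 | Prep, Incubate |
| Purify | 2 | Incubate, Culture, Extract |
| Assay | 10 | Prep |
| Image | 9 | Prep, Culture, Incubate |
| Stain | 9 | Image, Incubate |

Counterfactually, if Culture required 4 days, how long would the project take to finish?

24

Critical path before the change: Prep→Image→Stain = 6+9+9 = 24 giving 24 days.
The longest path through Culture is only 23 days, so Culture has float 1.
The critical path is still Prep→Image→Stain; finish is now 24 days.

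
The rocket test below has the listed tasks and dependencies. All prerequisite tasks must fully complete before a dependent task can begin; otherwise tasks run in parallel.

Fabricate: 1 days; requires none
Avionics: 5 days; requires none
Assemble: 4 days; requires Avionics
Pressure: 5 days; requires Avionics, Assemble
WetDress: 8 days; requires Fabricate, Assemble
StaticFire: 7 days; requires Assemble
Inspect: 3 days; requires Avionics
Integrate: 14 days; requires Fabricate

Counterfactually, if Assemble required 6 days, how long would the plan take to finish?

19

Actual critical path: Avionics→Assemble→WetDress = 5+4+8 = 17 ⇒ 17 days.
Since Assemble is critical, the +2 change carries straight to that chain (now 19 days).
That remains the longest chain; total 19 days.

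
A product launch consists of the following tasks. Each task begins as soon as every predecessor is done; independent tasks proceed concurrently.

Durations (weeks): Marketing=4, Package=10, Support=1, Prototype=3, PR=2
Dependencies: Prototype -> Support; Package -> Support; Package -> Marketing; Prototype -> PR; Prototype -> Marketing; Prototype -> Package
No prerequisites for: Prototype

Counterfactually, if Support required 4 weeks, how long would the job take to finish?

17

Baseline: Prototype→Package→Marketing = 3+10+4 = 17 → 17 weeks.
Support is off the critical path — its longest chain is 14 weeks, giving 3 of slack.
That remains the longest chain; total 17 weeks.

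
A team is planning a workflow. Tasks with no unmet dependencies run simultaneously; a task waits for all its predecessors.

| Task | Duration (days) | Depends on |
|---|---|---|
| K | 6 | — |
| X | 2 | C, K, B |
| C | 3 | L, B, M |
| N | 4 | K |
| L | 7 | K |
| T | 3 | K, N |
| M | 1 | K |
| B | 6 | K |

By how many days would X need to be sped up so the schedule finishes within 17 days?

1

Current finish: 18 days; target: 17.
X is on every critical path, so each day cut from X cuts the finish by one (this holds down to a finish of 17).
Need 18 − 17 = 1 day off X → X becomes 1 day, finish becomes 17.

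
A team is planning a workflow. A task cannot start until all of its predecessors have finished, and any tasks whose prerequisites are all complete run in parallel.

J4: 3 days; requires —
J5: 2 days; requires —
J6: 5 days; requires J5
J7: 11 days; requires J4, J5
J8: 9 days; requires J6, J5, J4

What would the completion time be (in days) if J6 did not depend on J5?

14

Original critical path: J5→J6→J8 = 2+5+9 = 16 ⇒ 16 days.
Without J5→J6, J6's earliest start moves from 2 to 0.
After: J4→J7 = 3+11 = 14 → 14 days.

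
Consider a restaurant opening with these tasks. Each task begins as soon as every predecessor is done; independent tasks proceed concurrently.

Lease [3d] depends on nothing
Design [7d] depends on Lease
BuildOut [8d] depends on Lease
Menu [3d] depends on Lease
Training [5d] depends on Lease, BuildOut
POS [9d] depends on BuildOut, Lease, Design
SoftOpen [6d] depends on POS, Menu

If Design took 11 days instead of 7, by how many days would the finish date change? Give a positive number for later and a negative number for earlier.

3

The binding path is Lease→BuildOut→POS→SoftOpen = 3+8+9+6 = 26; finish at 26 days.
The longest path through Design is only 25 days, so Design has float 1.
Now Lease→Design→POS→SoftOpen = 3+11+9+6 = 29 is longest, so the finish becomes 29 days.
Change in finish: 29 − 26 = +3 days.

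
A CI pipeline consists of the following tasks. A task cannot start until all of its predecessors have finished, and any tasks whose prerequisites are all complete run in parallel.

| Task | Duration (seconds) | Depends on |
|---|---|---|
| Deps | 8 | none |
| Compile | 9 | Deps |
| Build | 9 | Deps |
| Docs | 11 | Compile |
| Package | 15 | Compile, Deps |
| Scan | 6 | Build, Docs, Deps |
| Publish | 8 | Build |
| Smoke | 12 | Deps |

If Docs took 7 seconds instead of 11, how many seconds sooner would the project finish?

The binding path is Deps→Compile→Docs→Scan = 8+9+11+6 = 34; finish at 34 seconds.
Since Docs is critical, the -4 change carries straight to that chain (now 30 seconds).
New critical path: Deps→Compile→Package = 8+9+15 = 32 ⇒ 32 seconds.
Change in finish: 32 − 34 = -2 seconds.

2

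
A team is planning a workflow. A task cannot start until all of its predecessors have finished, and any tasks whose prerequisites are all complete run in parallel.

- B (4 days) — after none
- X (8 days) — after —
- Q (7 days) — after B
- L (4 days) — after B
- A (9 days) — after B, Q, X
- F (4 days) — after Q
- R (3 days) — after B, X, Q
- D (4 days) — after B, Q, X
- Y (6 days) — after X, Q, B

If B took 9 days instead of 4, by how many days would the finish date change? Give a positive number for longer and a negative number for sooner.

5

Actual critical path: B→Q→A = 4+7+9 = 20 ⇒ 20 days.
B lies on that path, so at 9 days the path becomes 25 days.
The critical path is still B→Q→A; finish is now 25 days.
Change in finish: 25 − 20 = +5 days.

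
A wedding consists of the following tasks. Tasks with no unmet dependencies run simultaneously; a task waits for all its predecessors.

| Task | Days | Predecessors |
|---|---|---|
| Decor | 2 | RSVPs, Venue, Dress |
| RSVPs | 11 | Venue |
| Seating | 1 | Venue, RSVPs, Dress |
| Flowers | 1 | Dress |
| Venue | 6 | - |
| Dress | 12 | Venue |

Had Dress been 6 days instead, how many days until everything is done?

19

As given, the longest chain is Venue→Dress→Decor = 6+12+2 = 20, so the finish is 20 days.
Dress is on the critical path; changing it to 6 makes that path 14 days.
Now Venue→RSVPs→Decor = 6+11+2 = 19 is longest, so the finish becomes 19 days.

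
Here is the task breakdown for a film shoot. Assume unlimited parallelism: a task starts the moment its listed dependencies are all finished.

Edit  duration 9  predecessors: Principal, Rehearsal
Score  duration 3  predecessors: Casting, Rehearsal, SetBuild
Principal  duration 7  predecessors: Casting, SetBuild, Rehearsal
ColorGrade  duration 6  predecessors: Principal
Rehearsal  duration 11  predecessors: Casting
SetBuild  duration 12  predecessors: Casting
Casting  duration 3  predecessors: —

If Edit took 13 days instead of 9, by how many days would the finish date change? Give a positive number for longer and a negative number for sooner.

4

As given, the longest chain is Casting→SetBuild→Principal→Edit = 3+12+7+9 = 31, so the finish is 31 days.
Edit is on the critical path; changing it to 13 makes that path 35 days.
The critical path is still Casting→SetBuild→Principal→Edit; finish is now 35 days.
Change in finish: 35 − 31 = +4 days.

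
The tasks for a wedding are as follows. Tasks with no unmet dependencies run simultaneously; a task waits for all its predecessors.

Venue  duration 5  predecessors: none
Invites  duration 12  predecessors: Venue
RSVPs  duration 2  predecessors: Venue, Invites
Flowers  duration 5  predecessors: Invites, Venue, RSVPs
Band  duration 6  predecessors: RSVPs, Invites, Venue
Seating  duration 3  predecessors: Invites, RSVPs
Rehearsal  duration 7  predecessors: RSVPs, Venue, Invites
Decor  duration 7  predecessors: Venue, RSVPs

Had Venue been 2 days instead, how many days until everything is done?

23

Baseline: Venue→Invites→RSVPs→Rehearsal = 5+12+2+7 = 26 → 26 days.
Venue lies on that path, so at 2 days the path becomes 23 days.
The critical path is still Venue→Invites→RSVPs→Rehearsal; finish is now 23 days.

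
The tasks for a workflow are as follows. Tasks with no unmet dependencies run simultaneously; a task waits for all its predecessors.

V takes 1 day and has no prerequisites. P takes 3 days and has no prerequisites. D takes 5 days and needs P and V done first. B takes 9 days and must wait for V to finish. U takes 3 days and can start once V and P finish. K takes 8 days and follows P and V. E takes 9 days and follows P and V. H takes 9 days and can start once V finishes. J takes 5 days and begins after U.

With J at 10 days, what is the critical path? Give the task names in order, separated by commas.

P, U, J

Critical path before the change: P→E = 3+9 = 12 giving 12 days.
J has 1 day of float (longest path through it is 11).
Now P→U→J = 3+3+10 = 16 is longest, so the finish becomes 16 days.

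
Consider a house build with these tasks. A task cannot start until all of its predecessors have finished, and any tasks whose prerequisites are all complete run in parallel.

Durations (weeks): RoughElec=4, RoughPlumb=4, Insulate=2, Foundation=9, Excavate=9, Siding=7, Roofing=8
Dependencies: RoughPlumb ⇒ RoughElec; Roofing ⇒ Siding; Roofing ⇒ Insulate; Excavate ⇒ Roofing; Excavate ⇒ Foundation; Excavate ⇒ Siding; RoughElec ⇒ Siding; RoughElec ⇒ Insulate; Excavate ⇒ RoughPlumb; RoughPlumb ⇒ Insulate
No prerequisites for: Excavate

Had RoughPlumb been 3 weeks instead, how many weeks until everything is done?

Baseline: Excavate→RoughPlumb→RoughElec→Siding = 9+4+4+7 = 24 → 24 weeks.
Since RoughPlumb is critical, the -1 change carries straight to that chain (now 23 weeks).
New critical path: Excavate→Roofing→Siding = 9+8+7 = 24 ⇒ 24 weeks.

24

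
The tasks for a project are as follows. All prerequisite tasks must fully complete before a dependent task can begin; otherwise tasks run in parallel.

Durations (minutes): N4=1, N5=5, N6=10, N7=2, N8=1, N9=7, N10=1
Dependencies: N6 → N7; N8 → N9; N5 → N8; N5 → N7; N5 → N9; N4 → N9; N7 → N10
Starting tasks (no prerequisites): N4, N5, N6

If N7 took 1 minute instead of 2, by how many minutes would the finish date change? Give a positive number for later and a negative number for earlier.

The binding path is N6→N7→N10 = 10+2+1 = 13; finish at 13 minutes.
Since N7 is critical, the -1 change carries straight to that chain (now 12 minutes).
The binding chain switches to N5→N8→N9 = 5+1+7 = 13; finish 13 minutes.
Change in finish: 13 − 13 = +0 minutes.

0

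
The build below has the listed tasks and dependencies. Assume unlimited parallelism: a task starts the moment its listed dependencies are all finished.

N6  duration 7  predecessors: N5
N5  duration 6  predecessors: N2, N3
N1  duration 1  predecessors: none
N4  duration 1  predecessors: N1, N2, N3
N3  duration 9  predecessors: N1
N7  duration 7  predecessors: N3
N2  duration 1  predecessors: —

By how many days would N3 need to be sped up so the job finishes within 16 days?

7

Current finish: 23 days; target: 16.
N3 is on every critical path, so each day cut from N3 cuts the finish by one (this holds down to a finish of 15).
Need 23 − 16 = 7 days off N3 → N3 becomes 2 days, finish becomes 16.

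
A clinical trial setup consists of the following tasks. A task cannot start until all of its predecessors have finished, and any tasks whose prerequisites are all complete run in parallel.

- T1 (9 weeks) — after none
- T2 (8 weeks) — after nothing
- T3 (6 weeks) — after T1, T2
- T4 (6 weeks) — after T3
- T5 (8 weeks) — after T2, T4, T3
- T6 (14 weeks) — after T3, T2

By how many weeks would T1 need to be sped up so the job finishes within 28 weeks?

1

Current finish: 29 weeks; target: 28.
T1 is on every critical path, so each week cut from T1 cuts the finish by one (this holds down to a finish of 28).
Need 29 − 28 = 1 week off T1 → T1 becomes 8 weeks, finish becomes 28.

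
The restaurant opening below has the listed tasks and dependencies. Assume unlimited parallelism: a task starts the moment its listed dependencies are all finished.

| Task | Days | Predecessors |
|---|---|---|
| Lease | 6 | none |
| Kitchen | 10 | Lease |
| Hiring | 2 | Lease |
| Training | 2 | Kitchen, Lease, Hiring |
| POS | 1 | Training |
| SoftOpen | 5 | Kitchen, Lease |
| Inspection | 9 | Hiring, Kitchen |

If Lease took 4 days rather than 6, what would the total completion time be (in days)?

23

Critical path before the change: Lease→Kitchen→Inspection = 6+10+9 = 25 giving 25 days.
Lease lies on that path, so at 4 days the path becomes 23 days.
No other chain overtakes it, so the finish is 23 days.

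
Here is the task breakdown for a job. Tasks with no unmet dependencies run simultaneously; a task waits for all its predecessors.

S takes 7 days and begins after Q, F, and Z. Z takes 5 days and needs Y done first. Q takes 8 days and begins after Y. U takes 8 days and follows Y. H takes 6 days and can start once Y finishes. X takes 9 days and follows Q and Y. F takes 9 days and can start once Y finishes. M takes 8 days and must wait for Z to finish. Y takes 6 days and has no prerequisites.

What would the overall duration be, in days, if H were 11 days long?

The binding path is Y→Q→X = 6+8+9 = 23; finish at 23 days.
H is off the critical path — its longest chain is 12 days, giving 11 of slack.
No other chain overtakes it, so the finish is 23 days.

23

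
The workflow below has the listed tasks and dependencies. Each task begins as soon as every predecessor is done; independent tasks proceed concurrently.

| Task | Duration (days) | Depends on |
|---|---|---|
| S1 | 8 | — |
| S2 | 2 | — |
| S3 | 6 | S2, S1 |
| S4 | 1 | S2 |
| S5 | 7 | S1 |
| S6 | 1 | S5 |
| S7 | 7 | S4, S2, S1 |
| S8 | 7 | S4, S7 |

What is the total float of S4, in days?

S1→S7→S8 = 8+7+7 = 22 sets the makespan at 22 days.
S4 finishes as early as 3 and must finish by 8.
Slack of S4 = 7 − 2 = 5 days.

5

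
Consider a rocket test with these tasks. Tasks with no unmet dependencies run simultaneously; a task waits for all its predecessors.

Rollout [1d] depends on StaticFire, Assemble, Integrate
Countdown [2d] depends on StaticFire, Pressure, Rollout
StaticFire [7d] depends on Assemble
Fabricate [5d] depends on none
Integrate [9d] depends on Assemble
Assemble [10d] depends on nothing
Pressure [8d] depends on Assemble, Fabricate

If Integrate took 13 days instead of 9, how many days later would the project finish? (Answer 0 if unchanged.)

4

Baseline: Assemble→Integrate→Rollout→Countdown = 10+9+1+2 = 22 → 22 days.
Since Integrate is critical, the +4 change carries straight to that chain (now 26 days).
That remains the longest chain; total 26 days.
Change in finish: 26 − 22 = +4 days.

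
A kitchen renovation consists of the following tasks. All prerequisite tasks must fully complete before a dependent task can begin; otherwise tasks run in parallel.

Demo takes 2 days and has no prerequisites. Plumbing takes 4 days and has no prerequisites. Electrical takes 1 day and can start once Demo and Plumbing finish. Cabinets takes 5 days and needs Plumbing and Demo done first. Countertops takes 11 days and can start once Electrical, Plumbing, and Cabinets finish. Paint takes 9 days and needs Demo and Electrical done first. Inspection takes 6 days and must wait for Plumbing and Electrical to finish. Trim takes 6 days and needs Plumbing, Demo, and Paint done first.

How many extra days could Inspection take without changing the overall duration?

Critical path: Plumbing→Electrical→Paint→Trim = 4+1+9+6 = 20, so the finish is 20 days.
Longest path through Inspection: 11 days (earliest finish 11, latest finish 20).
Float = 20 − 11 = 9.

9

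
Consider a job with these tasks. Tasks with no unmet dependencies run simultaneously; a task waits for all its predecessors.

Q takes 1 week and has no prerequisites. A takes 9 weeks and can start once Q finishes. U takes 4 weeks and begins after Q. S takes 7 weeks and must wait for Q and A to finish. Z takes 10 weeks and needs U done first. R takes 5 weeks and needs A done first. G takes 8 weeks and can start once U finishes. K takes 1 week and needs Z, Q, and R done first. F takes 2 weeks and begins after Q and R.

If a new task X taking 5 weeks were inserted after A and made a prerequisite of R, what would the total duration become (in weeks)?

22

Originally the schedule takes 17 weeks.
With X inserted, R now waits for max(A, X).
New critical path: Q→A→X→R→F = 1+9+5+5+2 = 22 ⇒ 22 weeks.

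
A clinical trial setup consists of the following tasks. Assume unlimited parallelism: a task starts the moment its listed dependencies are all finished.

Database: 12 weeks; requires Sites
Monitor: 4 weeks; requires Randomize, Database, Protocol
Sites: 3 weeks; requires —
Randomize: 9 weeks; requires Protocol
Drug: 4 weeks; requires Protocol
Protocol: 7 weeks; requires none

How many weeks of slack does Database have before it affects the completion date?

Protocol→Randomize→Monitor = 7+9+4 = 20 sets the makespan at 20 weeks.
Database finishes as early as 15 and must finish by 16.
So Database can slip 16 − 15 = 1 week.

1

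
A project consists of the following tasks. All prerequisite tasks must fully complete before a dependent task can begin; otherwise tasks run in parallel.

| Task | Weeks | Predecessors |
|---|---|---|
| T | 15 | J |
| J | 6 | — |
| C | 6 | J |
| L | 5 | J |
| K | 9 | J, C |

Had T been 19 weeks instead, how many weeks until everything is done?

As given, the longest chain is J→T = 6+15 = 21, so the finish is 21 weeks.
T lies on that path, so at 19 weeks the path becomes 25 weeks.
That remains the longest chain; total 25 weeks.

25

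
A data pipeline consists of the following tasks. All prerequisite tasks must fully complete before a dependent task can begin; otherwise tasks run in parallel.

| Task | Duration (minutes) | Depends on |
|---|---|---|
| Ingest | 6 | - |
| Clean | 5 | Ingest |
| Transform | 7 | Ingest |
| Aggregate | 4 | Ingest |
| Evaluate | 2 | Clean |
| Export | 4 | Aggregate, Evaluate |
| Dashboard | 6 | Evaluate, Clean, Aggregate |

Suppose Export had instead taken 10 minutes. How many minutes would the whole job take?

23

As given, the longest chain is Ingest→Clean→Evaluate→Dashboard = 6+5+2+6 = 19, so the finish is 19 minutes.
The longest path through Export is only 17 minutes, so Export has float 2.
Now Ingest→Clean→Evaluate→Export = 6+5+2+10 = 23 is longest, so the finish becomes 23 minutes.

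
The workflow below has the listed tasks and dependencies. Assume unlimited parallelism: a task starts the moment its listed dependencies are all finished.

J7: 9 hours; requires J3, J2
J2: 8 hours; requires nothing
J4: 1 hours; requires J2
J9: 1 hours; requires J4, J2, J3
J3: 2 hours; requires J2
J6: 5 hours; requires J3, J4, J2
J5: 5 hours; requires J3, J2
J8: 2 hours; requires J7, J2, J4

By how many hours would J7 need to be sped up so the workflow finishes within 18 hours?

3

Current finish: 21 hours; target: 18.
J7 is on every critical path, so each hour cut from J7 cuts the finish by one (this holds down to a finish of 15).
Need 21 − 18 = 3 hours off J7 → J7 becomes 6 hours, finish becomes 18.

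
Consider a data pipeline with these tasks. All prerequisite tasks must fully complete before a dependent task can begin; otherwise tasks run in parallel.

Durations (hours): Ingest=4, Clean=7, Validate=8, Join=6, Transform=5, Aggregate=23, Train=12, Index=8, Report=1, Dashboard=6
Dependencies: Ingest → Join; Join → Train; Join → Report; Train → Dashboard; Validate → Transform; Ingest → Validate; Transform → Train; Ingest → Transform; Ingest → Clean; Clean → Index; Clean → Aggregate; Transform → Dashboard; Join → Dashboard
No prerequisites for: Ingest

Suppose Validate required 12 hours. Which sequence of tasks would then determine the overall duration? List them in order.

Critical path before the change: Ingest→Validate→Transform→Train→Dashboard = 4+8+5+12+6 = 35 giving 35 hours.
Validate lies on that path, so at 12 hours the path becomes 39 hours.
The critical path is still Ingest→Validate→Transform→Train→Dashboard; finish is now 39 hours.

Ingest, Validate, Transform, Train, Dashboard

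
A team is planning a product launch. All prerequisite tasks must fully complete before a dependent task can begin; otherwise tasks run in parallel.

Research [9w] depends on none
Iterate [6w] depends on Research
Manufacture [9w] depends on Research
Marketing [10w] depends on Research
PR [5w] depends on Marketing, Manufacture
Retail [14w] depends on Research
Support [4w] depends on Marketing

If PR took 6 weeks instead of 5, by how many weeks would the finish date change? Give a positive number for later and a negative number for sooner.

1

Baseline: Research→Marketing→PR = 9+10+5 = 24 → 24 weeks.
PR lies on that path, so at 6 weeks the path becomes 25 weeks.
That remains the longest chain; total 25 weeks.
Change in finish: 25 − 24 = +1 weeks.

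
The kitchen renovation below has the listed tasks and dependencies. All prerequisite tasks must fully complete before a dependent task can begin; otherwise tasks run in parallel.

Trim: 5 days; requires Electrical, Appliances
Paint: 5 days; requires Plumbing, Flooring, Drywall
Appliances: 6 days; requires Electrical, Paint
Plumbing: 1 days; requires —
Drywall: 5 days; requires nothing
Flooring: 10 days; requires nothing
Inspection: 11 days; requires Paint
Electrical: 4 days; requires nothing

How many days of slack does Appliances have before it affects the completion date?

0

Critical path: Flooring→Paint→Inspection = 10+5+11 = 26, so the finish is 26 days.
Appliances finishes as early as 21 and must finish by 21.
Float = 26 − 26 = 0.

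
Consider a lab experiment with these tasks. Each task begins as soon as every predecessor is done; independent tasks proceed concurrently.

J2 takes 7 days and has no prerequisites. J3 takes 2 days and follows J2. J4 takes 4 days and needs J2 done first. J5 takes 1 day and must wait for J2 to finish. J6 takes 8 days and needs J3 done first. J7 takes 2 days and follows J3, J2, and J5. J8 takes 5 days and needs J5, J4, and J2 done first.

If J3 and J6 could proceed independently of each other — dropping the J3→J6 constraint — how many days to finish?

16

Before: longest chain J2→J3→J6 = 7+2+8 = 17, finish 17.
Without J3→J6, J6's earliest start moves from 9 to 0.
New critical path: J2→J4→J8 = 7+4+5 = 16 ⇒ 16 days.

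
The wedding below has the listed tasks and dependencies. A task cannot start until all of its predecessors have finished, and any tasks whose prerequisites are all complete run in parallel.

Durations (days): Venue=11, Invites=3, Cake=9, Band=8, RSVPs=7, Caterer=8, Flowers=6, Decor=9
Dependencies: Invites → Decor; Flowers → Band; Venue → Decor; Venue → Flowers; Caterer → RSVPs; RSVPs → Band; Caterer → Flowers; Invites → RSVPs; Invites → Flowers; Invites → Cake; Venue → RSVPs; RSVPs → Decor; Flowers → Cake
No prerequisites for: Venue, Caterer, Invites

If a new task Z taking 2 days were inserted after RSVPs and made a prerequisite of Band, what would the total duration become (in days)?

Originally the project takes 27 days.
With Z inserted, Band now waits for max(Flowers, RSVPs, Z).
New critical path: Venue→RSVPs→Z→Band = 11+7+2+8 = 28 ⇒ 28 days.

28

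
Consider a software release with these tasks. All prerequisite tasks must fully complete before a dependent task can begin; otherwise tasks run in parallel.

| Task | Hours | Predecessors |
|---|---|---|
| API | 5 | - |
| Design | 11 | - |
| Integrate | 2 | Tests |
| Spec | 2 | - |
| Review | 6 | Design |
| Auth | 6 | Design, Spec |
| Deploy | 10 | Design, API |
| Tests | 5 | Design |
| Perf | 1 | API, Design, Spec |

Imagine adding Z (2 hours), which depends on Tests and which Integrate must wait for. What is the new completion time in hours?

Originally the plan takes 21 hours.
With Z inserted, Integrate now waits for max(Tests, Z).
New critical path: Design→Deploy = 11+10 = 21 ⇒ 21 hours.

21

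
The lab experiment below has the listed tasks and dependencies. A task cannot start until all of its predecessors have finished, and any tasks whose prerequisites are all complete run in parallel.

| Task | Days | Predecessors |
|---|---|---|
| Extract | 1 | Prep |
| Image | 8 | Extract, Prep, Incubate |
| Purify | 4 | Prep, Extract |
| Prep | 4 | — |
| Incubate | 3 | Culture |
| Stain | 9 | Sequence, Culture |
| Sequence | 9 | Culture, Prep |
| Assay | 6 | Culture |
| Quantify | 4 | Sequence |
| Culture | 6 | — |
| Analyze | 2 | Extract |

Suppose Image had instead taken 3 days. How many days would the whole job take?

Critical path before the change: Culture→Sequence→Stain = 6+9+9 = 24 giving 24 days.
Image is off the critical path — its longest chain is 17 days, giving 7 of slack.
That remains the longest chain; total 24 days.

24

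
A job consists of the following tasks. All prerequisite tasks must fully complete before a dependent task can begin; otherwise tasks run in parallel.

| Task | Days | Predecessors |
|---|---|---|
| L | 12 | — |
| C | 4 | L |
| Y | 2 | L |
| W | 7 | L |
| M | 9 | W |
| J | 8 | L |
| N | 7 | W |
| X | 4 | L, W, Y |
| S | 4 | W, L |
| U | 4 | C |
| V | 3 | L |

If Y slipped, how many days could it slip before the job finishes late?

10

L→W→M = 12+7+9 = 28 sets the makespan at 28 days.
Y finishes as early as 14 and must finish by 24.
Slack of Y = 22 − 12 = 10 days.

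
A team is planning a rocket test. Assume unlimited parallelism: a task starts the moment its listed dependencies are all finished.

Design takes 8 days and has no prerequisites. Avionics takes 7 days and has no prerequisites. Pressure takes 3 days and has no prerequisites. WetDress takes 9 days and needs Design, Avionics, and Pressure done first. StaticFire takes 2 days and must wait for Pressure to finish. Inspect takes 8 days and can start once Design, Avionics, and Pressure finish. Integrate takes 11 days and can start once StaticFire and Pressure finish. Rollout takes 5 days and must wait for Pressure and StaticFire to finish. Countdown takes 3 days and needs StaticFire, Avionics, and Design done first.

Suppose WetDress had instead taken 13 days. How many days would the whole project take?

21

Baseline: Design→WetDress = 8+9 = 17 → 17 days.
WetDress is on the critical path; changing it to 13 makes that path 21 days.
No other chain overtakes it, so the finish is 21 days.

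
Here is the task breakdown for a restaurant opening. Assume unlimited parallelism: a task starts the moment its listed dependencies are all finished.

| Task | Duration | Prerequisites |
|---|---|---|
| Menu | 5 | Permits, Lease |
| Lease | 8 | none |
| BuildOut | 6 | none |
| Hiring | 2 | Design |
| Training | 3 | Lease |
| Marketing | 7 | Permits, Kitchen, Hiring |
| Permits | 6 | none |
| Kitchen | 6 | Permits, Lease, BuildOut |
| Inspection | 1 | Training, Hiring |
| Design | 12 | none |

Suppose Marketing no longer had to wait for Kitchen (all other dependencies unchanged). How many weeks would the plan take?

21

Original critical path: Lease→Kitchen→Marketing = 8+6+7 = 21 ⇒ 21 weeks.
Dropping Kitchen→Marketing doesn't change Marketing's earliest start (14); another predecessor still binds.
After: Design→Hiring→Marketing = 12+2+7 = 21 → 21 weeks.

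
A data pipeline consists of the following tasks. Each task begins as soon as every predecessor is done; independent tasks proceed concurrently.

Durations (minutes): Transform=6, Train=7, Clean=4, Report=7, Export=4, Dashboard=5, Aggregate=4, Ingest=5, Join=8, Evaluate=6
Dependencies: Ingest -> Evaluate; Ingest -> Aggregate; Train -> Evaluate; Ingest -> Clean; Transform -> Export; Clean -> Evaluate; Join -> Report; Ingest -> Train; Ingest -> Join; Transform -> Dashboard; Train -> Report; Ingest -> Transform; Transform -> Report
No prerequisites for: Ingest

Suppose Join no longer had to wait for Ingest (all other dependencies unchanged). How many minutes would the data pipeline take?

19

Before: longest chain Ingest→Join→Report = 5+8+7 = 20, finish 20.
Without Ingest→Join, Join's earliest start moves from 5 to 0.
After: Ingest→Train→Report = 5+7+7 = 19 → 19 minutes.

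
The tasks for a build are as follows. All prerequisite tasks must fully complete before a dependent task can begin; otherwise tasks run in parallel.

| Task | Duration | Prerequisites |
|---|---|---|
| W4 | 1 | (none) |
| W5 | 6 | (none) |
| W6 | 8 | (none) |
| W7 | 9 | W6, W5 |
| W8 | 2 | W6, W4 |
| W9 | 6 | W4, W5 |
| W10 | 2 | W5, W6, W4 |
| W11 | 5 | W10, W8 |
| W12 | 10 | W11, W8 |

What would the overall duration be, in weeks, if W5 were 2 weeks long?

25

Baseline: W6→W8→W11→W12 = 8+2+5+10 = 25 → 25 weeks.
W5 has 2 weeks of float (longest path through it is 23).
No other chain overtakes it, so the finish is 25 weeks.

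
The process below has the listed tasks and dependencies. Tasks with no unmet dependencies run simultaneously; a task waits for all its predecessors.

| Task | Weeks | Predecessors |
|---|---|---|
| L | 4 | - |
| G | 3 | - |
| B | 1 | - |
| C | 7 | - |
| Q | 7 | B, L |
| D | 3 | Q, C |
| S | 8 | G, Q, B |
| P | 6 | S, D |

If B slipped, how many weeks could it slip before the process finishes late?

The longest chain is L→Q→S→P = 4+7+8+6 = 25; overall finish 25 weeks.
The longest chain containing B totals 22 weeks.
So B can slip 4 − 1 = 3 weeks.

3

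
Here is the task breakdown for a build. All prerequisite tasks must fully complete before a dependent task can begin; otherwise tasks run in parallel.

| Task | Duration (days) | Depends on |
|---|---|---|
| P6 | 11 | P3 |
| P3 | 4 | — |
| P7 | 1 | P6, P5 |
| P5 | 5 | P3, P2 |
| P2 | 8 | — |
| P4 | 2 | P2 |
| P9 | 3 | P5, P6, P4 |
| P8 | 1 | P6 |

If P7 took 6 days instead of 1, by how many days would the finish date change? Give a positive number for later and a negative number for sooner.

3

The binding path is P3→P6→P9 = 4+11+3 = 18; finish at 18 days.
P7 is off the critical path — its longest chain is 16 days, giving 2 of slack.
New critical path: P3→P6→P7 = 4+11+6 = 21 ⇒ 21 days.
Change in finish: 21 − 18 = +3 days.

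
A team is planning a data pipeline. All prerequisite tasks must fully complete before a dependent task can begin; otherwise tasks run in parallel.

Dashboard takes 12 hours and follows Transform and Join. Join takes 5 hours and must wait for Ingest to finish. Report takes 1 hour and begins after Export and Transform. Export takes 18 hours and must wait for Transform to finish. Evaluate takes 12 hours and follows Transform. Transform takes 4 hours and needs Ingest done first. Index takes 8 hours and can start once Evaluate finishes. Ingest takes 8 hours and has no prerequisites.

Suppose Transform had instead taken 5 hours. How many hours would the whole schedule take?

As given, the longest chain is Ingest→Transform→Evaluate→Index = 8+4+12+8 = 32, so the finish is 32 hours.
Since Transform is critical, the +1 change carries straight to that chain (now 33 hours).
No other chain overtakes it, so the finish is 33 hours.

33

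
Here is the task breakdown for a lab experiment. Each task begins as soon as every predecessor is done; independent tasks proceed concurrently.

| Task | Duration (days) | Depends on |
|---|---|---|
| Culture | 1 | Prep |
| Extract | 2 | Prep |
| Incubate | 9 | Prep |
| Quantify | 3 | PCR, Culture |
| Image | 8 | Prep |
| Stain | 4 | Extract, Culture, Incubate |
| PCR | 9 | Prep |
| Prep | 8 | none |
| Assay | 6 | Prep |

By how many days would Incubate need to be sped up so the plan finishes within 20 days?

1

Current finish: 21 days; target: 20.
Incubate is on every critical path, so each day cut from Incubate cuts the finish by one (this holds down to a finish of 20).
Need 21 − 20 = 1 day off Incubate → Incubate becomes 8 days, finish becomes 20.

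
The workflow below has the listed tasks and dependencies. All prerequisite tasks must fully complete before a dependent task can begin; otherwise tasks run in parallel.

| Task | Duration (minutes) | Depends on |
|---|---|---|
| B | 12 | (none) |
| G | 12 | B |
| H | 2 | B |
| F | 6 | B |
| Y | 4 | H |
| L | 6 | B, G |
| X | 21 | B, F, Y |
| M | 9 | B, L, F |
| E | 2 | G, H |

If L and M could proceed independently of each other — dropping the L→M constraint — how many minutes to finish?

39

Before: longest chain B→G→L→M = 12+12+6+9 = 39, finish 39.
Without L→M, M's earliest start moves from 30 to 18.
New critical path: B→H→Y→X = 12+2+4+21 = 39 ⇒ 39 minutes.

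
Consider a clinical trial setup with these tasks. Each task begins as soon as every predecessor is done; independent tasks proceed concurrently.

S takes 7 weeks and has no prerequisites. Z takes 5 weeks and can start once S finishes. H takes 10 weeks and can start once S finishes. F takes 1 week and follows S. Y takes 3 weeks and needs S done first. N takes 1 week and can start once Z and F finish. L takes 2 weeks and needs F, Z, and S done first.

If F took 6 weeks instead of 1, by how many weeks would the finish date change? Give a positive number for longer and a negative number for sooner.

As given, the longest chain is S→H = 7+10 = 17, so the finish is 17 weeks.
F has 7 weeks of float (longest path through it is 10).
The critical path is still S→H; finish is now 17 weeks.
Change in finish: 17 − 17 = +0 weeks.

0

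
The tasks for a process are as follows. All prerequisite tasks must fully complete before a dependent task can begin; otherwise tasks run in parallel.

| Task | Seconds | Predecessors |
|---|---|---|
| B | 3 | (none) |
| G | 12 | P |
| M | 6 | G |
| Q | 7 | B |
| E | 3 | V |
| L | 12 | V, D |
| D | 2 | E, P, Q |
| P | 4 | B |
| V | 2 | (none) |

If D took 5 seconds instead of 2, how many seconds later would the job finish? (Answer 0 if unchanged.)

Baseline: B→P→G→M = 3+4+12+6 = 25 → 25 seconds.
The longest path through D is only 24 seconds, so D has float 1.
New critical path: B→Q→D→L = 3+7+5+12 = 27 ⇒ 27 seconds.
Change in finish: 27 − 25 = +2 seconds.

2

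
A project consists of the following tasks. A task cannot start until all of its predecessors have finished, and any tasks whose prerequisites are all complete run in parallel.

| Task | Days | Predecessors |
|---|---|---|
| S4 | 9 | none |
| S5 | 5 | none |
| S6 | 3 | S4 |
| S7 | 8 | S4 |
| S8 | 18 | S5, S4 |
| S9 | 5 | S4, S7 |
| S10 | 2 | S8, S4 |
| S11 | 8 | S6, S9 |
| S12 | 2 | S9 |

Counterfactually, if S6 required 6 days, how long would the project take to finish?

Critical path before the change: S4→S7→S9→S11 = 9+8+5+8 = 30 giving 30 days.
S6 is off the critical path — its longest chain is 20 days, giving 10 of slack.
The critical path is still S4→S7→S9→S11; finish is now 30 days.

30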